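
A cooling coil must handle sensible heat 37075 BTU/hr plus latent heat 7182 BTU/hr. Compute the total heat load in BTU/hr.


Qt = 37075 + 7182 = 44257 BTU/hr

44257 BTU/hr


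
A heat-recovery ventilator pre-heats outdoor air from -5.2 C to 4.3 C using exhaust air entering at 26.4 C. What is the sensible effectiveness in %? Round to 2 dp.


eff = (4.3-(-5.2))/(26.4-(-5.2))*100 = 30.06 %

30.06 %


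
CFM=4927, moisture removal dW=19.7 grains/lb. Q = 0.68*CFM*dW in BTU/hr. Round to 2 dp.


Q = 0.68 * 4927 * 19.7 = 66002.09 BTU/hr

66002.09 BTU/hr


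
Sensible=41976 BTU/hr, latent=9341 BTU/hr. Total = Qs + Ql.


Qt = 41976 + 9341 = 51317 BTU/hr

51317 BTU/hr


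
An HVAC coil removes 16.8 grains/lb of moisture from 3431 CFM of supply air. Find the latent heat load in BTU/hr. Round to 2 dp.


Q = 0.68 * 3431 * 16.8 = 39195.74 BTU/hr

39195.74 BTU/hr


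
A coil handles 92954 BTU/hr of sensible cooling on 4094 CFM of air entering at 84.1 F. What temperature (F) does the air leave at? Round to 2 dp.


dT = 92954/(1.08*4094) = 21.0231
T_leave = 84.1 - 21.0231 = 63.08 F

63.08 F


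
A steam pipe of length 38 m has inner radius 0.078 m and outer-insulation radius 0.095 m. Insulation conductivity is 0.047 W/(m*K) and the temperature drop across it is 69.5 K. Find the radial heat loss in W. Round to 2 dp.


Q = 2*pi*0.047*38*69.5/ln(0.095/0.078) = 3955.57 W

3955.57 W


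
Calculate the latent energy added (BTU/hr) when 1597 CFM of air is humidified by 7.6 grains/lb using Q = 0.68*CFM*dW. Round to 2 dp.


Q = 0.68 * 1597 * 7.6 = 8253.30 BTU/hr

8253.30 BTU/hr


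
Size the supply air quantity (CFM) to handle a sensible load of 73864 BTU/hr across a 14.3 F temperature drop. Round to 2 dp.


CFM = 73864 / (1.08 * 14.3) = 4782.70

4782.70 CFM


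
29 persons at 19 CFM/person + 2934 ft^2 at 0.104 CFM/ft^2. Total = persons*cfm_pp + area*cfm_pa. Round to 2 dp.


Total = 29*19 + 2934*0.104 = 856.14 CFM

856.14 CFM


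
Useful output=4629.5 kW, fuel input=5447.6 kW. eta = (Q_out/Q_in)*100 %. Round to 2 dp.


eta = (4629.5/5447.6)*100 = 84.98 %

84.98 %


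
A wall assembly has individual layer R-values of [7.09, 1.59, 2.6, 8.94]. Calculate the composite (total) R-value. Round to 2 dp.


R_total = 7.09 + 1.59 + 2.6 + 8.94 = 20.22

20.22


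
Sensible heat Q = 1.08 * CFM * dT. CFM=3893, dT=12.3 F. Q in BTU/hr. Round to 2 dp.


Q = 1.08 * 3893 * 12.3 = 51714.61 BTU/hr

51714.61 BTU/hr


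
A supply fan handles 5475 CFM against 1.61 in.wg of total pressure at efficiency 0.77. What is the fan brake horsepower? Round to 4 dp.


BHP = 5475 * 1.61 / (6356 * 0.77) = 1.8011 hp

1.8011 hp


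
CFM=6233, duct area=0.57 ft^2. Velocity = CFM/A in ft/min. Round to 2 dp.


V = 6233 / 0.57 = 10935.09 ft/min

10935.09 ft/min


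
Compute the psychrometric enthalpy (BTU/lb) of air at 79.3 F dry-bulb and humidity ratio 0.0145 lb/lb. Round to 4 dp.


h = 0.24*79.3 + 0.0145*(1061+0.444*79.3) = 34.9270 BTU/lb

34.9270 BTU/lb


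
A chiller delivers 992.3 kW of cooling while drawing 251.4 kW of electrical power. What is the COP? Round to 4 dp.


COP = 992.3 / 251.4 = 3.9471

3.9471


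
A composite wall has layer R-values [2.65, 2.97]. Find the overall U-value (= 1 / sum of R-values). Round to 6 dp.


R_total = 2.65 + 2.97 = 5.62
U = 1/5.62 = 0.177936

0.177936


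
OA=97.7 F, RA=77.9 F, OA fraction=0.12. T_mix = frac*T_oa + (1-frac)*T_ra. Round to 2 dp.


T_mix = 0.12*97.7 + 0.88*77.9 = 80.28 F

80.28 F


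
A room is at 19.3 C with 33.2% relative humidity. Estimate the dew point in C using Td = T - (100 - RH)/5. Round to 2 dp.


Td = 19.3 - (100-33.2)/5 = 5.94 C

5.94 C


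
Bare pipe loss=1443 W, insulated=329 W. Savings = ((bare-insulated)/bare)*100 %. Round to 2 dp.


Savings = ((1443-329)/1443)*100 = 77.20 %

77.20 %


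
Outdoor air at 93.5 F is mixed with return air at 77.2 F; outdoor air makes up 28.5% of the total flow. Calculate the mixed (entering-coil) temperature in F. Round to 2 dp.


T_mix = 77.2 + (28.5/100)*(93.5-77.2) = 81.85 F

81.85 F


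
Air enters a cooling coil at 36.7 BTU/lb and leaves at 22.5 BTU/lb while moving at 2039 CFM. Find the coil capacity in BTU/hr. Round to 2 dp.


Q = 4.5 * 2039 * (36.7 - 22.5) = 130292.10 BTU/hr

130292.10 BTU/hr


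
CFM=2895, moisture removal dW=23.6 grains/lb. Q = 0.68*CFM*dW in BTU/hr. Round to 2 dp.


Q = 0.68 * 2895 * 23.6 = 46458.96 BTU/hr

46458.96 BTU/hr


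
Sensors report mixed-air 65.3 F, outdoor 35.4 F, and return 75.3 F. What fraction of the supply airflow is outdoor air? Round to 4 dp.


frac = (65.3 - 75.3) / (35.4 - 75.3) = 0.2506

0.2506


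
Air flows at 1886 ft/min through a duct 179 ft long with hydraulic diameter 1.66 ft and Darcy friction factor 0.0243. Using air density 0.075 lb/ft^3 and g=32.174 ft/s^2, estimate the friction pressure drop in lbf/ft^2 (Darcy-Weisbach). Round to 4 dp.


v_fps = 1886/60 = 31.4333 ft/s
dp = 0.0243*(179/1.66)*0.075*31.4333^2/(2*32.174) = 3.0176 lbf/ft^2

3.0176 lbf/ft^2


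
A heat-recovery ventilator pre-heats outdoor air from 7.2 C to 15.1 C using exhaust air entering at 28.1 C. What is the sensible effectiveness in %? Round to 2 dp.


eff = (15.1-7.2)/(28.1-7.2)*100 = 37.80 %

37.80 %


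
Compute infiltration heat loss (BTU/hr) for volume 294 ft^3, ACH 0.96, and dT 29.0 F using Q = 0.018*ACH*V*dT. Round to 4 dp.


Q = 0.018 * 0.96 * 294 * 29.0 = 147.3293 BTU/hr

147.3293 BTU/hr


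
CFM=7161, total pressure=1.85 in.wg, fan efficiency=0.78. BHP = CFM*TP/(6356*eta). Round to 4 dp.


BHP = 7161 * 1.85 / (6356 * 0.78) = 2.6722 hp

2.6722 hp


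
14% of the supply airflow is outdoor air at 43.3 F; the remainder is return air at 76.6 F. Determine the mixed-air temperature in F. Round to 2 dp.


T_mix = 0.14*43.3 + 0.86*76.6 = 71.94 F

71.94 F


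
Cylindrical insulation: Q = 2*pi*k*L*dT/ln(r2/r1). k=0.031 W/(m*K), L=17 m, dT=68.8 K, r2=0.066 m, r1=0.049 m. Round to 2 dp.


Q = 2*pi*0.031*17*68.8/ln(0.066/0.049) = 764.90 W

764.90 W


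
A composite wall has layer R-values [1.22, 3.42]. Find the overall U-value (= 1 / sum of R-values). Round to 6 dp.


R_total = 1.22 + 3.42 = 4.64
U = 1/4.64 = 0.215517

0.215517


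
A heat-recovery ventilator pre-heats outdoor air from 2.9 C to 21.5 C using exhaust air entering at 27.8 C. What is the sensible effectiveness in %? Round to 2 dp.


eff = (21.5-2.9)/(27.8-2.9)*100 = 74.70 %

74.70 %


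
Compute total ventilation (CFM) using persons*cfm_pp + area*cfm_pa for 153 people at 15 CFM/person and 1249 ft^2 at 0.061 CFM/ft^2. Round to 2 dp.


Total = 153*15 + 1249*0.061 = 2371.19 CFM

2371.19 CFM


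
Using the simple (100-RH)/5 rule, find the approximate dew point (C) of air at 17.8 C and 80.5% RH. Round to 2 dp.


Td = 17.8 - (100-80.5)/5 = 13.90 C

13.90 C


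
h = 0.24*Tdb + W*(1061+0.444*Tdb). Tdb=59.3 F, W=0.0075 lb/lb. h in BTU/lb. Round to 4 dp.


h = 0.24*59.3 + 0.0075*(1061+0.444*59.3) = 22.3870 BTU/lb

22.3870 BTU/lb


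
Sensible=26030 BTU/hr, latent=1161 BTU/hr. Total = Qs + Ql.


Qt = 26030 + 1161 = 27191 BTU/hr

27191 BTU/hr


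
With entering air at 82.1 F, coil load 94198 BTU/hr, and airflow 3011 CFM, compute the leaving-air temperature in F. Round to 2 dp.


dT = 94198/(1.08*3011) = 28.9672
T_leave = 82.1 - 28.9672 = 53.13 F

53.13 F


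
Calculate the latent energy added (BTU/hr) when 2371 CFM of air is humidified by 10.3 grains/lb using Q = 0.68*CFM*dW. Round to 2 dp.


Q = 0.68 * 2371 * 10.3 = 16606.48 BTU/hr

16606.48 BTU/hr


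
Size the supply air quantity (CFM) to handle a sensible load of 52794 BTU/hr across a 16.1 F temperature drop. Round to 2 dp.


CFM = 52794 / (1.08 * 16.1) = 3036.23

3036.23 CFM


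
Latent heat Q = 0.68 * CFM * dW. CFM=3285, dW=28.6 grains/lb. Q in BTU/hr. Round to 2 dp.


Q = 0.68 * 3285 * 28.6 = 63886.68 BTU/hr

63886.68 BTU/hr


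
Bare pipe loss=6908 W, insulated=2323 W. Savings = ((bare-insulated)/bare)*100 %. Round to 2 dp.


Savings = ((6908-2323)/6908)*100 = 66.37 %

66.37 %


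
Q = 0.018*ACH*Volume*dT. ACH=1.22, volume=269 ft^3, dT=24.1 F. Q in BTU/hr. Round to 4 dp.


Q = 0.018 * 1.22 * 269 * 24.1 = 142.3645 BTU/hr

142.3645 BTU/hr


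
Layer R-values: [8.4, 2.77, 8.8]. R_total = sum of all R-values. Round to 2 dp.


R_total = 8.4 + 2.77 + 8.8 = 19.97

19.97


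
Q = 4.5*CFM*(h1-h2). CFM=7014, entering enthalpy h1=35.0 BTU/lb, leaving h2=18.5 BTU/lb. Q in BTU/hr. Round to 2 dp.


Q = 4.5 * 7014 * (35.0 - 18.5) = 520789.50 BTU/hr

520789.50 BTU/hr


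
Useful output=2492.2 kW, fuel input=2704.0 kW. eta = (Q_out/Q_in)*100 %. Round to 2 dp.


eta = (2492.2/2704.0)*100 = 92.17 %

92.17 %


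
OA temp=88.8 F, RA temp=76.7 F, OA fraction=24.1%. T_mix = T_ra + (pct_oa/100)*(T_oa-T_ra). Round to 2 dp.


T_mix = 76.7 + (24.1/100)*(88.8-76.7) = 79.62 F

79.62 F


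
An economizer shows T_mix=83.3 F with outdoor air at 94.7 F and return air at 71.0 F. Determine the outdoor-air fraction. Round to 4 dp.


frac = (83.3 - 71.0) / (94.7 - 71.0) = 0.5190

0.5190


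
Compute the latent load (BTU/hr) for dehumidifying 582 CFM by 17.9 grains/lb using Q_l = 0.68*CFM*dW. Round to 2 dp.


Q = 0.68 * 582 * 17.9 = 7084.10 BTU/hr

7084.10 BTU/hr


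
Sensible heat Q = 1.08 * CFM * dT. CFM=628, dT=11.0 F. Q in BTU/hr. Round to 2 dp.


Q = 1.08 * 628 * 11.0 = 7460.64 BTU/hr

7460.64 BTU/hr


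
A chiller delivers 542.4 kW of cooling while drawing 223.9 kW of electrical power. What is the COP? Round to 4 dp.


COP = 542.4 / 223.9 = 2.4225

2.4225


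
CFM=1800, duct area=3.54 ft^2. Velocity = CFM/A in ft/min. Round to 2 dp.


V = 1800 / 3.54 = 508.47 ft/min

508.47 ft/min


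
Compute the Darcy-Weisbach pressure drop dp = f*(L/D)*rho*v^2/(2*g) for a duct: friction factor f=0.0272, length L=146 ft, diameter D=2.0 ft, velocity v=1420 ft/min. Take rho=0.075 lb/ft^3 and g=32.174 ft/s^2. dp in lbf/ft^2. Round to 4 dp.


v_fps = 1420/60 = 23.6667 ft/s
dp = 0.0272*(146/2.0)*0.075*23.6667^2/(2*32.174) = 1.2963 lbf/ft^2

1.2963 lbf/ft^2


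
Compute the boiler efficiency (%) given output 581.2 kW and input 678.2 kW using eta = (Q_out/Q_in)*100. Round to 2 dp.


eta = (581.2/678.2)*100 = 85.70 %

85.70 %


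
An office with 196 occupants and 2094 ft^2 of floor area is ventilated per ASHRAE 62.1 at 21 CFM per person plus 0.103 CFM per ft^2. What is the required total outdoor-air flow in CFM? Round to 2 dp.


Total = 196*21 + 2094*0.103 = 4331.68 CFM

4331.68 CFM


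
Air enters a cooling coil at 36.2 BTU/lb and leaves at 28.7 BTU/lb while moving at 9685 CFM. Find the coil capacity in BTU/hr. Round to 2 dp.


Q = 4.5 * 9685 * (36.2 - 28.7) = 326868.75 BTU/hr

326868.75 BTU/hr


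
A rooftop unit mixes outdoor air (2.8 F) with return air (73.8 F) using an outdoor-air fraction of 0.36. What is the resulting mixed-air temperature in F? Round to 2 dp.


T_mix = 0.36*2.8 + 0.64*73.8 = 48.24 F

48.24 F


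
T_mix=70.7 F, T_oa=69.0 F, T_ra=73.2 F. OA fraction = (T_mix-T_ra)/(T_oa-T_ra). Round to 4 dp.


frac = (70.7 - 73.2) / (69.0 - 73.2) = 0.5952

0.5952


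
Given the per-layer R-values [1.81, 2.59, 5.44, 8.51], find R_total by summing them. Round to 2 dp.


R_total = 1.81 + 2.59 + 5.44 + 8.51 = 18.35

18.35


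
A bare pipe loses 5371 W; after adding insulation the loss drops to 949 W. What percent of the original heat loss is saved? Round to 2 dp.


Savings = ((5371-949)/5371)*100 = 82.33 %

82.33 %


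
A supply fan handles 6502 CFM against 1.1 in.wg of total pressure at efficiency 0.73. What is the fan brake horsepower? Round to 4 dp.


BHP = 6502 * 1.1 / (6356 * 0.73) = 1.5415 hp

1.5415 hp


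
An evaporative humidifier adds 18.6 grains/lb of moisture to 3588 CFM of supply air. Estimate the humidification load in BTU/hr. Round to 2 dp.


Q = 0.68 * 3588 * 18.6 = 45381.02 BTU/hr

45381.02 BTU/hr


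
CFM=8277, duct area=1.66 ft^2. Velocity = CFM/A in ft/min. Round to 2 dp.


V = 8277 / 1.66 = 4986.14 ft/min

4986.14 ft/min


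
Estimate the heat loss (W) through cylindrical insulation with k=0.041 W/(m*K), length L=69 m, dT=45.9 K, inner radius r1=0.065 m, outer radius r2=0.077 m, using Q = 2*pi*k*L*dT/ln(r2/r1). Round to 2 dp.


Q = 2*pi*0.041*69*45.9/ln(0.077/0.065) = 4815.77 W

4815.77 W


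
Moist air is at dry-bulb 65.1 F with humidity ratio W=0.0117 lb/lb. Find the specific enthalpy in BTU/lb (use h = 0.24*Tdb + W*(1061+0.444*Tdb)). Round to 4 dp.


h = 0.24*65.1 + 0.0117*(1061+0.444*65.1) = 28.3759 BTU/lb

28.3759 BTU/lb


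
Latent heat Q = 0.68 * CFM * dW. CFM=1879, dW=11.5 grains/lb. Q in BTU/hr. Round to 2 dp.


Q = 0.68 * 1879 * 11.5 = 14693.78 BTU/hr

14693.78 BTU/hr


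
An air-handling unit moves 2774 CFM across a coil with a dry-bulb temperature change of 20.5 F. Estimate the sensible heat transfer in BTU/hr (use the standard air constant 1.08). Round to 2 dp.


Q = 1.08 * 2774 * 20.5 = 61416.36 BTU/hr

61416.36 BTU/hr


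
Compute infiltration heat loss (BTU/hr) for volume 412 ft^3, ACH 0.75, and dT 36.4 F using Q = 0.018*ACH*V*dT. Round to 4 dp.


Q = 0.018 * 0.75 * 412 * 36.4 = 202.4568 BTU/hr

202.4568 BTU/hr


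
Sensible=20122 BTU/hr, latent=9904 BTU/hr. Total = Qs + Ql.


Qt = 20122 + 9904 = 30026 BTU/hr

30026 BTU/hr


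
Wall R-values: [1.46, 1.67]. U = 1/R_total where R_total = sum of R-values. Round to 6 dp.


R_total = 1.46 + 1.67 = 3.13
U = 1/3.13 = 0.319489

0.319489


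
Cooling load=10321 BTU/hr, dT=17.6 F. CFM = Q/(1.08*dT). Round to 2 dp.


CFM = 10321 / (1.08 * 17.6) = 542.98

542.98 CFM


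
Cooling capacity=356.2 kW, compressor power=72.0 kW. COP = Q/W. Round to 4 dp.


COP = 356.2 / 72.0 = 4.9472

4.9472


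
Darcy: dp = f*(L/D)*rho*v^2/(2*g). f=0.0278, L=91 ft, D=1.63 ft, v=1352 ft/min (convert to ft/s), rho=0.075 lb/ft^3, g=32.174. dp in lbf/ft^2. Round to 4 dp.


v_fps = 1352/60 = 22.5333 ft/s
dp = 0.0278*(91/1.63)*0.075*22.5333^2/(2*32.174) = 0.9185 lbf/ft^2

0.9185 lbf/ft^2


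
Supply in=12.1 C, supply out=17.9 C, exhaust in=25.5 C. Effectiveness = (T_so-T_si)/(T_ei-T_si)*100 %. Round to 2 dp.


eff = (17.9-12.1)/(25.5-12.1)*100 = 43.28 %

43.28 %


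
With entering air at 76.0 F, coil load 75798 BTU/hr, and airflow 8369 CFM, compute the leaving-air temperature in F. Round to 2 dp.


dT = 75798/(1.08*8369) = 8.3861
T_leave = 76.0 - 8.3861 = 67.61 F

67.61 F


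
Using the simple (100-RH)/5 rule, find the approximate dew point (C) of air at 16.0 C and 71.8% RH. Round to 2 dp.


Td = 16.0 - (100-71.8)/5 = 10.36 C

10.36 C


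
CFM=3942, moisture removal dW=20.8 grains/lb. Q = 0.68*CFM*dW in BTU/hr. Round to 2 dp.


Q = 0.68 * 3942 * 20.8 = 55755.65 BTU/hr

55755.65 BTU/hr


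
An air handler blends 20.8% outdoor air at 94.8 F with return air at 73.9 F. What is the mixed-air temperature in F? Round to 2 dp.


T_mix = 73.9 + (20.8/100)*(94.8-73.9) = 78.25 F

78.25 F


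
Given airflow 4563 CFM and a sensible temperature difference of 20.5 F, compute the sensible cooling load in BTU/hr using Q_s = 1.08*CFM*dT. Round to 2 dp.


Q = 1.08 * 4563 * 20.5 = 101024.82 BTU/hr

101024.82 BTU/hr


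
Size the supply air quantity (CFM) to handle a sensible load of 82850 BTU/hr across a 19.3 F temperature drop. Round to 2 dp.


CFM = 82850 / (1.08 * 19.3) = 3974.76

3974.76 CFM


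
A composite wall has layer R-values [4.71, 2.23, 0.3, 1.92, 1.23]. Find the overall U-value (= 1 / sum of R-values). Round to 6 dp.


R_total = 4.71 + 2.23 + 0.3 + 1.92 + 1.23 = 10.39
U = 1/10.39 = 0.096246

0.096246


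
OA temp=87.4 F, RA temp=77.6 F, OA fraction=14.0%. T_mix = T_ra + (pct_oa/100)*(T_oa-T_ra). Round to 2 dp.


T_mix = 77.6 + (14.0/100)*(87.4-77.6) = 78.97 F

78.97 F


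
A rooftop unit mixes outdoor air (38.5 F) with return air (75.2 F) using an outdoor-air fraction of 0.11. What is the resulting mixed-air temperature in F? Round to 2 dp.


T_mix = 0.11*38.5 + 0.89*75.2 = 71.16 F

71.16 F


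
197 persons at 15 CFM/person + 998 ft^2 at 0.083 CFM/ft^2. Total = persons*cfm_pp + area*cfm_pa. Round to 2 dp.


Total = 197*15 + 998*0.083 = 3037.83 CFM

3037.83 CFM


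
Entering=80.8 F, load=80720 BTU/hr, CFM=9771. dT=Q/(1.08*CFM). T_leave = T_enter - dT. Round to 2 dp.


dT = 80720/(1.08*9771) = 7.6492
T_leave = 80.8 - 7.6492 = 73.15 F

73.15 F


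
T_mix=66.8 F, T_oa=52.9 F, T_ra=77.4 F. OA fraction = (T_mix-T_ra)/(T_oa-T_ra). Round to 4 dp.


frac = (66.8 - 77.4) / (52.9 - 77.4) = 0.4327

0.4327


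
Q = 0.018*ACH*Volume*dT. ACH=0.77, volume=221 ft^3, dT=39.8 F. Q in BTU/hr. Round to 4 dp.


Q = 0.018 * 0.77 * 221 * 39.8 = 121.9098 BTU/hr

121.9098 BTU/hr


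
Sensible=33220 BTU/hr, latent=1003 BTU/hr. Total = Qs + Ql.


Qt = 33220 + 1003 = 34223 BTU/hr

34223 BTU/hr


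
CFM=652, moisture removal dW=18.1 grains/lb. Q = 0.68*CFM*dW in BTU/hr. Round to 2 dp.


Q = 0.68 * 652 * 18.1 = 8024.82 BTU/hr

8024.82 BTU/hr


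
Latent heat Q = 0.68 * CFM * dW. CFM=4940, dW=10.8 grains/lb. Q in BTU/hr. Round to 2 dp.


Q = 0.68 * 4940 * 10.8 = 36279.36 BTU/hr

36279.36 BTU/hr


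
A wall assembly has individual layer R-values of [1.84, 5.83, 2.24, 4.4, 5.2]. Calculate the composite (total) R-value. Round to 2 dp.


R_total = 1.84 + 5.83 + 2.24 + 4.4 + 5.2 = 19.51

19.51


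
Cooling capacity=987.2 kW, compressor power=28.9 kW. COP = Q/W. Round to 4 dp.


COP = 987.2 / 28.9 = 34.1592

34.1592


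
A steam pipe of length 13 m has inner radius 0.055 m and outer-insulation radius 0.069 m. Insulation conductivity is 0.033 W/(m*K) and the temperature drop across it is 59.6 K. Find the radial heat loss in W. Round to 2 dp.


Q = 2*pi*0.033*13*59.6/ln(0.069/0.055) = 708.42 W

708.42 W


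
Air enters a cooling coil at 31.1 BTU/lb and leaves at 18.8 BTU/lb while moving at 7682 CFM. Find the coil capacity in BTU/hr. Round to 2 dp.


Q = 4.5 * 7682 * (31.1 - 18.8) = 425198.70 BTU/hr

425198.70 BTU/hr


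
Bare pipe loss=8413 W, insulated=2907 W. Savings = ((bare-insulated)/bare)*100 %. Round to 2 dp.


Savings = ((8413-2907)/8413)*100 = 65.45 %

65.45 %


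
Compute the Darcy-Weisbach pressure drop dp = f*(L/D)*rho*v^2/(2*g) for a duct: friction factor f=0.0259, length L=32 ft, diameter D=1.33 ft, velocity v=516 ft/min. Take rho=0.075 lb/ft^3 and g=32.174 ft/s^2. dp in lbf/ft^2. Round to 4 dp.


v_fps = 516/60 = 8.6 ft/s
dp = 0.0259*(32/1.33)*0.075*8.6^2/(2*32.174) = 0.0537 lbf/ft^2

0.0537 lbf/ft^2


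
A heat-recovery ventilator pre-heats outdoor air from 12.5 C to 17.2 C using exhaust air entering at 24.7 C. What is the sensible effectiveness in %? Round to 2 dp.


eff = (17.2-12.5)/(24.7-12.5)*100 = 38.52 %

38.52 %


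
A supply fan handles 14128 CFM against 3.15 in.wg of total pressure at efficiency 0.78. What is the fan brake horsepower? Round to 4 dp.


BHP = 14128 * 3.15 / (6356 * 0.78) = 8.9766 hp

8.9766 hp


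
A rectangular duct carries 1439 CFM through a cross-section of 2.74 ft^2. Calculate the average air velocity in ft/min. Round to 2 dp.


V = 1439 / 2.74 = 525.18 ft/min

525.18 ft/min


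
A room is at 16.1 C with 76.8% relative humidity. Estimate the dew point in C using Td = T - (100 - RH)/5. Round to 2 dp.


Td = 16.1 - (100-76.8)/5 = 11.46 C

11.46 C


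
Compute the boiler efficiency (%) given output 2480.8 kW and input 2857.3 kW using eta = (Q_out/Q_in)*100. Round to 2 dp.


eta = (2480.8/2857.3)*100 = 86.82 %

86.82 %


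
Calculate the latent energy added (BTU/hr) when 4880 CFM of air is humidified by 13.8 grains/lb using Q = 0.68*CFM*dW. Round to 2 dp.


Q = 0.68 * 4880 * 13.8 = 45793.92 BTU/hr

45793.92 BTU/hr


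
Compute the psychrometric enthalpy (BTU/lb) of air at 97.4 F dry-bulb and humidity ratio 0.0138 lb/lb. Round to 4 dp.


h = 0.24*97.4 + 0.0138*(1061+0.444*97.4) = 38.6146 BTU/lb

38.6146 BTU/lb


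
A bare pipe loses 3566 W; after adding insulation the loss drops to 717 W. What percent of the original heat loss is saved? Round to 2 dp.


Savings = ((3566-717)/3566)*100 = 79.89 %

79.89 %


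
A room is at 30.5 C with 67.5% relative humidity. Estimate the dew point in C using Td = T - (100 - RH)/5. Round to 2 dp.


Td = 30.5 - (100-67.5)/5 = 24.00 C

24.00 C


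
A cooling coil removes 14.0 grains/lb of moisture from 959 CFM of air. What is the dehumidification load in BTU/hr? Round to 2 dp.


Q = 0.68 * 959 * 14.0 = 9129.68 BTU/hr

9129.68 BTU/hr


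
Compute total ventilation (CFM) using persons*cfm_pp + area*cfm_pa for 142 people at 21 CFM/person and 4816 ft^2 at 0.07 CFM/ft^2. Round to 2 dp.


Total = 142*21 + 4816*0.07 = 3319.12 CFM

3319.12 CFM


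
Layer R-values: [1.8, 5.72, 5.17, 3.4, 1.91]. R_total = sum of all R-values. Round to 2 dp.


R_total = 1.8 + 5.72 + 5.17 + 3.4 + 1.91 = 18.00

18.00


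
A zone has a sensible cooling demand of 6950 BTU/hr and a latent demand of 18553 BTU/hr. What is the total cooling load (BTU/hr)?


Qt = 6950 + 18553 = 25503 BTU/hr

25503 BTU/hr


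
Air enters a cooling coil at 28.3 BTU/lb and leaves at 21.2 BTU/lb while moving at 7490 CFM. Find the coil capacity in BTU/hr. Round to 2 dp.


Q = 4.5 * 7490 * (28.3 - 21.2) = 239305.50 BTU/hr

239305.50 BTU/hr


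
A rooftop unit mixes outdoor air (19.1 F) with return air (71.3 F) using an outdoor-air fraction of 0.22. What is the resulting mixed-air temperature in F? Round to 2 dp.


T_mix = 0.22*19.1 + 0.78*71.3 = 59.82 F

59.82 F


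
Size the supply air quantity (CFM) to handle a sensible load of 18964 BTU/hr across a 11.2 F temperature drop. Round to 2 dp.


CFM = 18964 / (1.08 * 11.2) = 1567.79

1567.79 CFM


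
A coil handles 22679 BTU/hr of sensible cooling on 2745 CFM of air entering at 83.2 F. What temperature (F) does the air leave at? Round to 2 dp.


dT = 22679/(1.08*2745) = 7.6499
T_leave = 83.2 - 7.6499 = 75.55 F

75.55 F


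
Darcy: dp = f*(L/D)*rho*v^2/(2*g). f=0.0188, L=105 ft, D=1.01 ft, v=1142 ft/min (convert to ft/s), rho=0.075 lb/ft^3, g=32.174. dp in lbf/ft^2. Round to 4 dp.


v_fps = 1142/60 = 19.0333 ft/s
dp = 0.0188*(105/1.01)*0.075*19.0333^2/(2*32.174) = 0.8252 lbf/ft^2

0.8252 lbf/ft^2


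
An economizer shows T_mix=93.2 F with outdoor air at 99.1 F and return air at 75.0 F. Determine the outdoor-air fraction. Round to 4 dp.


frac = (93.2 - 75.0) / (99.1 - 75.0) = 0.7552

0.7552


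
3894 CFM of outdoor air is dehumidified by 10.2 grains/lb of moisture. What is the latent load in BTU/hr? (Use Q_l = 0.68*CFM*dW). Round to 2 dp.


Q = 0.68 * 3894 * 10.2 = 27008.78 BTU/hr

27008.78 BTU/hr


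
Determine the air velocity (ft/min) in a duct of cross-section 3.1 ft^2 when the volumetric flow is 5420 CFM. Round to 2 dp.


V = 5420 / 3.1 = 1748.39 ft/min

1748.39 ft/min


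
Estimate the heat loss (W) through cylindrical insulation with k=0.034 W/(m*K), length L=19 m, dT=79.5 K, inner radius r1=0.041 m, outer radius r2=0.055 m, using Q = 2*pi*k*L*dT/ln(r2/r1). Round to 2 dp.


Q = 2*pi*0.034*19*79.5/ln(0.055/0.041) = 1098.46 W

1098.46 W


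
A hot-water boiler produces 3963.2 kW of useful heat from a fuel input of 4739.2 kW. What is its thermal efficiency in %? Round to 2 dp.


eta = (3963.2/4739.2)*100 = 83.63 %

83.63 %


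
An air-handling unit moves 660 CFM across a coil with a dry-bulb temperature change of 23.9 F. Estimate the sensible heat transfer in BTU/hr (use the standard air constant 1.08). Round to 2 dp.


Q = 1.08 * 660 * 23.9 = 17035.92 BTU/hr

17035.92 BTU/hr


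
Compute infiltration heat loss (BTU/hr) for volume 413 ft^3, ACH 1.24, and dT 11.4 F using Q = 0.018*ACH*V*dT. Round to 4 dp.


Q = 0.018 * 1.24 * 413 * 11.4 = 105.0870 BTU/hr

105.0870 BTU/hr


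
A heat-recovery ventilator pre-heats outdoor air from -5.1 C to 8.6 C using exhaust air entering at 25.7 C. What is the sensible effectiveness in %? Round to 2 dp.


eff = (8.6-(-5.1))/(25.7-(-5.1))*100 = 44.48 %

44.48 %


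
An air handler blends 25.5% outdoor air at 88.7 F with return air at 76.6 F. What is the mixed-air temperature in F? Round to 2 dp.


T_mix = 76.6 + (25.5/100)*(88.7-76.6) = 79.69 F

79.69 F


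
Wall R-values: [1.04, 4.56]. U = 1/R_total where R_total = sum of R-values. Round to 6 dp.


R_total = 1.04 + 4.56 = 5.60
U = 1/5.60 = 0.178571

0.178571


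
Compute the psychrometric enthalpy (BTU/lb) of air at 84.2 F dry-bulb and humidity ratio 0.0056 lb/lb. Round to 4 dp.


h = 0.24*84.2 + 0.0056*(1061+0.444*84.2) = 26.3590 BTU/lb

26.3590 BTU/lb


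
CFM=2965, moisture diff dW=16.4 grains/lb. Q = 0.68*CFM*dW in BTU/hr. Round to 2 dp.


Q = 0.68 * 2965 * 16.4 = 33065.68 BTU/hr

33065.68 BTU/hr


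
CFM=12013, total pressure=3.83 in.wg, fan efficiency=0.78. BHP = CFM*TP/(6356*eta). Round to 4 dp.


BHP = 12013 * 3.83 / (6356 * 0.78) = 9.2805 hp

9.2805 hp


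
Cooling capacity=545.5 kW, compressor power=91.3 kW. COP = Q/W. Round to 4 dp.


COP = 545.5 / 91.3 = 5.9748

5.9748


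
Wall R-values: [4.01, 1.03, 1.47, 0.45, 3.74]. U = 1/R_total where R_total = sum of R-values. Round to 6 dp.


R_total = 4.01 + 1.03 + 1.47 + 0.45 + 3.74 = 10.70
U = 1/10.70 = 0.093458

0.093458


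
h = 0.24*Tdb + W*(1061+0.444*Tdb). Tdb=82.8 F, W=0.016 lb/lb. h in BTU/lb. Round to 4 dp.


h = 0.24*82.8 + 0.016*(1061+0.444*82.8) = 37.4362 BTU/lb

37.4362 BTU/lb


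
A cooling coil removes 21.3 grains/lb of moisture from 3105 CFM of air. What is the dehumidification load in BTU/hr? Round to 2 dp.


Q = 0.68 * 3105 * 21.3 = 44972.82 BTU/hr

44972.82 BTU/hr


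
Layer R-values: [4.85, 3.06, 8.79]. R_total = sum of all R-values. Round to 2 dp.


R_total = 4.85 + 3.06 + 8.79 = 16.70

16.70


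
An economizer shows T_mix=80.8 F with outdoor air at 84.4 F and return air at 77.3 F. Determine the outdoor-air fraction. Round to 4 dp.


frac = (80.8 - 77.3) / (84.4 - 77.3) = 0.4930

0.4930


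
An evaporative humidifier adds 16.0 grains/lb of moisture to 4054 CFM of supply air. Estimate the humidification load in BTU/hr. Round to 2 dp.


Q = 0.68 * 4054 * 16.0 = 44107.52 BTU/hr

44107.52 BTU/hr


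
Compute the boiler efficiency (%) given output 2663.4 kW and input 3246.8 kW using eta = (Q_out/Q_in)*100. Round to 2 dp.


eta = (2663.4/3246.8)*100 = 82.03 %

82.03 %


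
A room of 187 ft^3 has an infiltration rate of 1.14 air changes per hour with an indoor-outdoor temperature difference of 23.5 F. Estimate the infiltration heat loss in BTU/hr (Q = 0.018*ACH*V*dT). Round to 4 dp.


Q = 0.018 * 1.14 * 187 * 23.5 = 90.1751 BTU/hr

90.1751 BTU/hr


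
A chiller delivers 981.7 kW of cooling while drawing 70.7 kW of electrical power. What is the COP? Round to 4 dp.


COP = 981.7 / 70.7 = 13.8854

13.8854


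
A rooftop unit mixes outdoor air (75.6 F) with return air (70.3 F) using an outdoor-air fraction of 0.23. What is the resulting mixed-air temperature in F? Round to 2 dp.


T_mix = 0.23*75.6 + 0.77*70.3 = 71.52 F

71.52 F


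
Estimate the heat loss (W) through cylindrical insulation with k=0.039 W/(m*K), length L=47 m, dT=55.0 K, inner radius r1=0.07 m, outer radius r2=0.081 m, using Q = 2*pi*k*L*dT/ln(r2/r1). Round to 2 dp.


Q = 2*pi*0.039*47*55.0/ln(0.081/0.07) = 4340.00 W

4340.00 W


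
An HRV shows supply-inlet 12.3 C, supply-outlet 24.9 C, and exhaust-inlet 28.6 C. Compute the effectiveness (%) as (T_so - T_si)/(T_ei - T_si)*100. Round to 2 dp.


eff = (24.9-12.3)/(28.6-12.3)*100 = 77.30 %

77.30 %


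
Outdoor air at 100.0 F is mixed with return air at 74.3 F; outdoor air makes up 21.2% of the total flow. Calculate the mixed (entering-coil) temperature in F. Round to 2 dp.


T_mix = 74.3 + (21.2/100)*(100.0-74.3) = 79.75 F

79.75 F


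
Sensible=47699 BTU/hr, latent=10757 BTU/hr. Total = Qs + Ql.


Qt = 47699 + 10757 = 58456 BTU/hr

58456 BTU/hr


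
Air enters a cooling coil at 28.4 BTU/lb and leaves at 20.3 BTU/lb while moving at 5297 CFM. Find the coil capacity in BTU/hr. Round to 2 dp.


Q = 4.5 * 5297 * (28.4 - 20.3) = 193075.65 BTU/hr

193075.65 BTU/hr


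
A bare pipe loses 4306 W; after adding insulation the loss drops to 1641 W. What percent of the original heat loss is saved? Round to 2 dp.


Savings = ((4306-1641)/4306)*100 = 61.89 %

61.89 %


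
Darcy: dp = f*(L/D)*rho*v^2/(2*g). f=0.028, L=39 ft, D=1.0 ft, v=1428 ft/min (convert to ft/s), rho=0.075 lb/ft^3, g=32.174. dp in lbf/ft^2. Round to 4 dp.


v_fps = 1428/60 = 23.8 ft/s
dp = 0.028*(39/1.0)*0.075*23.8^2/(2*32.174) = 0.7209 lbf/ft^2

0.7209 lbf/ft^2


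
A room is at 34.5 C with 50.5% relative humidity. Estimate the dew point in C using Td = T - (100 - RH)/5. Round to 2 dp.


Td = 34.5 - (100-50.5)/5 = 24.60 C

24.60 C


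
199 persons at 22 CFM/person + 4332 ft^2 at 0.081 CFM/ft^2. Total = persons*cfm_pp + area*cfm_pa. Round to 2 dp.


Total = 199*22 + 4332*0.081 = 4728.89 CFM

4728.89 CFM


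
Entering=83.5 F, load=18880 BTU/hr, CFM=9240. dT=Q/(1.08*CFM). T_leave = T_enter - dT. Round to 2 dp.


dT = 18880/(1.08*9240) = 1.8919
T_leave = 83.5 - 1.8919 = 81.61 F

81.61 F


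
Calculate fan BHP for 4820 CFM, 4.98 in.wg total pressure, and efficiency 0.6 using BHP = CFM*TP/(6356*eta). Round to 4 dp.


BHP = 4820 * 4.98 / (6356 * 0.6) = 6.2942 hp

6.2942 hp


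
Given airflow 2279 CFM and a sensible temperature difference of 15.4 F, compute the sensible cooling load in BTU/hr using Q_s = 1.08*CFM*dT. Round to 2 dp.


Q = 1.08 * 2279 * 15.4 = 37904.33 BTU/hr

37904.33 BTU/hr


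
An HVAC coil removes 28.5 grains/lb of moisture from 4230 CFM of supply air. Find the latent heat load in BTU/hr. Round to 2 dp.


Q = 0.68 * 4230 * 28.5 = 81977.40 BTU/hr

81977.40 BTU/hr


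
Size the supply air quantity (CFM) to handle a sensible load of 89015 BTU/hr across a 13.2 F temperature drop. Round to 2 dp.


CFM = 89015 / (1.08 * 13.2) = 6244.04

6244.04 CFM


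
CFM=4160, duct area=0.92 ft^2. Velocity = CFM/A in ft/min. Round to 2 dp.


V = 4160 / 0.92 = 4521.74 ft/min

4521.74 ft/min


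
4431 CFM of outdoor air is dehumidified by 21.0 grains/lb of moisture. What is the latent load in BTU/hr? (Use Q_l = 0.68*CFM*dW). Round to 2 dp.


Q = 0.68 * 4431 * 21.0 = 63274.68 BTU/hr

63274.68 BTU/hr


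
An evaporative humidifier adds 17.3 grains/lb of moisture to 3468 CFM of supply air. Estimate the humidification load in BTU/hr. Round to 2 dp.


Q = 0.68 * 3468 * 17.3 = 40797.55 BTU/hr

40797.55 BTU/hr


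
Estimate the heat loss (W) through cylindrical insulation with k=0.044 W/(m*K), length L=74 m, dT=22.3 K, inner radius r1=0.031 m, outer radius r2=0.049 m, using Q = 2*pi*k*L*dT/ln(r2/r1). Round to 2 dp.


Q = 2*pi*0.044*74*22.3/ln(0.049/0.031) = 996.46 W

996.46 W


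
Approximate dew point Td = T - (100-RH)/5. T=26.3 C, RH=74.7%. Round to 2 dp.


Td = 26.3 - (100-74.7)/5 = 21.24 C

21.24 C


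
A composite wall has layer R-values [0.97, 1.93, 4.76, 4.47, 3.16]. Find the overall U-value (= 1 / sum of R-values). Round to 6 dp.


R_total = 0.97 + 1.93 + 4.76 + 4.47 + 3.16 = 15.29
U = 1/15.29 = 0.065402

0.065402


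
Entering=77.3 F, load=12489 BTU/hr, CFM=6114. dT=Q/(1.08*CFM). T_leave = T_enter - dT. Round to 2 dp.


dT = 12489/(1.08*6114) = 1.8914
T_leave = 77.3 - 1.8914 = 75.41 F

75.41 F


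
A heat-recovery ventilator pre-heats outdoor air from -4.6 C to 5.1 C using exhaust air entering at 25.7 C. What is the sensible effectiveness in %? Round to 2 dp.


eff = (5.1-(-4.6))/(25.7-(-4.6))*100 = 32.01 %

32.01 %


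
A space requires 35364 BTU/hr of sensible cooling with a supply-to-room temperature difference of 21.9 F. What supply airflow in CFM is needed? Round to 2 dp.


CFM = 35364 / (1.08 * 21.9) = 1495.18

1495.18 CFM


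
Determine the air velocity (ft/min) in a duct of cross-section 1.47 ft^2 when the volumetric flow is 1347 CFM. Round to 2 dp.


V = 1347 / 1.47 = 916.33 ft/min

916.33 ft/min


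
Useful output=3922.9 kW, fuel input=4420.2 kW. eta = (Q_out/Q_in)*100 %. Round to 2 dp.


eta = (3922.9/4420.2)*100 = 88.75 %

88.75 %


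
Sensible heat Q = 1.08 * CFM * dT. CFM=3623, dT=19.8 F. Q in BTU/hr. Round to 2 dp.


Q = 1.08 * 3623 * 19.8 = 77474.23 BTU/hr

77474.23 BTU/hr


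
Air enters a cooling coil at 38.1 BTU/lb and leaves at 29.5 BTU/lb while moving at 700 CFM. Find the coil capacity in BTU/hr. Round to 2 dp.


Q = 4.5 * 700 * (38.1 - 29.5) = 27090.00 BTU/hr

27090.00 BTU/hr


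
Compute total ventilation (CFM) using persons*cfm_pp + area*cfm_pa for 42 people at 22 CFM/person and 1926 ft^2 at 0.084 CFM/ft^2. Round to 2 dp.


Total = 42*22 + 1926*0.084 = 1085.78 CFM

1085.78 CFM


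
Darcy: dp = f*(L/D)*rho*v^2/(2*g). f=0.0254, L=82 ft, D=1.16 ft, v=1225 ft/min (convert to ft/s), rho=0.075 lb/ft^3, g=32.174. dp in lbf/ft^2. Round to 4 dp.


v_fps = 1225/60 = 20.4167 ft/s
dp = 0.0254*(82/1.16)*0.075*20.4167^2/(2*32.174) = 0.8723 lbf/ft^2

0.8723 lbf/ft^2


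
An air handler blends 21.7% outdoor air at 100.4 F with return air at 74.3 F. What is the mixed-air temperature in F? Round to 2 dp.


T_mix = 74.3 + (21.7/100)*(100.4-74.3) = 79.96 F

79.96 F


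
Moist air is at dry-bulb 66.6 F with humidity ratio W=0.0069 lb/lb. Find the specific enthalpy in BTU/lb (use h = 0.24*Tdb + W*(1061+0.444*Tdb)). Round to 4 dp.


h = 0.24*66.6 + 0.0069*(1061+0.444*66.6) = 23.5089 BTU/lb

23.5089 BTU/lb


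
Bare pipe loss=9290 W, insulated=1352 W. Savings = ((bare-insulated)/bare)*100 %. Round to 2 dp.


Savings = ((9290-1352)/9290)*100 = 85.45 %

85.45 %


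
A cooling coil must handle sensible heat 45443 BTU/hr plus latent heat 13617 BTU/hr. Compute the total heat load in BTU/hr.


Qt = 45443 + 13617 = 59060 BTU/hr

59060 BTU/hr


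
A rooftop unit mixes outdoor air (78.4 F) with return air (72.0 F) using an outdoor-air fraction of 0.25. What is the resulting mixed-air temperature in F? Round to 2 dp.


T_mix = 0.25*78.4 + 0.75*72.0 = 73.60 F

73.60 F


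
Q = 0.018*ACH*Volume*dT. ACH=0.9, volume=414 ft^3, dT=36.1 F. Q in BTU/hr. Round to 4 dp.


Q = 0.018 * 0.9 * 414 * 36.1 = 242.1155 BTU/hr

242.1155 BTU/hr


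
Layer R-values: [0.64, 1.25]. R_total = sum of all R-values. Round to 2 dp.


R_total = 0.64 + 1.25 = 1.89

1.89


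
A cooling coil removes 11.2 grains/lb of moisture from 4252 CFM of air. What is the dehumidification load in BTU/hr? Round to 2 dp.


Q = 0.68 * 4252 * 11.2 = 32383.23 BTU/hr

32383.23 BTU/hr


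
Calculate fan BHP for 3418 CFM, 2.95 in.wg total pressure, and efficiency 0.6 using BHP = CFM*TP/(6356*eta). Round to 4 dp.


BHP = 3418 * 2.95 / (6356 * 0.6) = 2.6440 hp

2.6440 hp


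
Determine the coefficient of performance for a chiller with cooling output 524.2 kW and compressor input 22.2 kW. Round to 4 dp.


COP = 524.2 / 22.2 = 23.6126

23.6126


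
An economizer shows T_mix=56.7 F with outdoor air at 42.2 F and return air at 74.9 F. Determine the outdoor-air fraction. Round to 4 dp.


frac = (56.7 - 74.9) / (42.2 - 74.9) = 0.5566

0.5566


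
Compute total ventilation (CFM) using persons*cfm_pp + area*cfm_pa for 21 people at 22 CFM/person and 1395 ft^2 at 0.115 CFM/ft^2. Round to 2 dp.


Total = 21*22 + 1395*0.115 = 622.43 CFM

622.43 CFM


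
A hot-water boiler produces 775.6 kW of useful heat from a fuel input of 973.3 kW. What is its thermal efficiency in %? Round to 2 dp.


eta = (775.6/973.3)*100 = 79.69 %

79.69 %


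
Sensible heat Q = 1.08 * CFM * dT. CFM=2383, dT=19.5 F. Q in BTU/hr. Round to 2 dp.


Q = 1.08 * 2383 * 19.5 = 50185.98 BTU/hr

50185.98 BTU/hr


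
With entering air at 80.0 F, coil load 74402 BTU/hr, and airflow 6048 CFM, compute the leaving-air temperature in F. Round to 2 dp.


dT = 74402/(1.08*6048) = 11.3907
T_leave = 80.0 - 11.3907 = 68.61 F

68.61 F


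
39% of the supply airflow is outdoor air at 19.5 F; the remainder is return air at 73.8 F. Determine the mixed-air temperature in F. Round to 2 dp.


T_mix = 0.39*19.5 + 0.61*73.8 = 52.62 F

52.62 F


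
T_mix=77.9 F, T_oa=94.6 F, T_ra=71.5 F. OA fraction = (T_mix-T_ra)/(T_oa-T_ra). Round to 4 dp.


frac = (77.9 - 71.5) / (94.6 - 71.5) = 0.2771

0.2771


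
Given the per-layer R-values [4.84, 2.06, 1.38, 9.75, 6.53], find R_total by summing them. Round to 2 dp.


R_total = 4.84 + 2.06 + 1.38 + 9.75 + 6.53 = 24.56

24.56


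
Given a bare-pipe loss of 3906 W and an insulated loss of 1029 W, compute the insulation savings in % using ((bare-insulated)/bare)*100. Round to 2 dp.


Savings = ((3906-1029)/3906)*100 = 73.66 %

73.66 %


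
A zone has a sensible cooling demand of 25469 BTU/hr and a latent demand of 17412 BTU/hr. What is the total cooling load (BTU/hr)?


Qt = 25469 + 17412 = 42881 BTU/hr

42881 BTU/hr


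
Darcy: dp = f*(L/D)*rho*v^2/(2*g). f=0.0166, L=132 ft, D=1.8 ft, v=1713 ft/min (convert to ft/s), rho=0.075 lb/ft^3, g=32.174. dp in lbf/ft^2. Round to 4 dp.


v_fps = 1713/60 = 28.55 ft/s
dp = 0.0166*(132/1.8)*0.075*28.55^2/(2*32.174) = 1.1565 lbf/ft^2

1.1565 lbf/ft^2


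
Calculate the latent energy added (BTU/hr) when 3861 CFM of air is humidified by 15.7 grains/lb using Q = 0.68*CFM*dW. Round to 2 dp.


Q = 0.68 * 3861 * 15.7 = 41220.04 BTU/hr

41220.04 BTU/hr


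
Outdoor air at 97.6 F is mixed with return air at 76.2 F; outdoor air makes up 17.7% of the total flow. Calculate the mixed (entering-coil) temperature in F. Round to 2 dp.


T_mix = 76.2 + (17.7/100)*(97.6-76.2) = 79.99 F

79.99 F


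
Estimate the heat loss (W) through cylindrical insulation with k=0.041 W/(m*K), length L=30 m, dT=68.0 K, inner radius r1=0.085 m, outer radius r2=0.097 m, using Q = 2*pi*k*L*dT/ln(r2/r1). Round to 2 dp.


Q = 2*pi*0.041*30*68.0/ln(0.097/0.085) = 3979.45 W

3979.45 W


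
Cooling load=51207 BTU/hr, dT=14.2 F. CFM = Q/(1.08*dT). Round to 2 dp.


CFM = 51207 / (1.08 * 14.2) = 3339.01

3339.01 CFM


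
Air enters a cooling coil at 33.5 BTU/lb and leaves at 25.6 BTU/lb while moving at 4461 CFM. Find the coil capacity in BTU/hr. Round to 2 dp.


Q = 4.5 * 4461 * (33.5 - 25.6) = 158588.55 BTU/hr

158588.55 BTU/hr


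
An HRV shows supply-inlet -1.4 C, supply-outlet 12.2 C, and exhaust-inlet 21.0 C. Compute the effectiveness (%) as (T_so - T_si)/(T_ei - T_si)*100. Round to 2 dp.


eff = (12.2-(-1.4))/(21.0-(-1.4))*100 = 60.71 %

60.71 %


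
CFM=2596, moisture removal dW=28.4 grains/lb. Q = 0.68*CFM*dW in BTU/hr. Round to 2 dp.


Q = 0.68 * 2596 * 28.4 = 50133.95 BTU/hr

50133.95 BTU/hr


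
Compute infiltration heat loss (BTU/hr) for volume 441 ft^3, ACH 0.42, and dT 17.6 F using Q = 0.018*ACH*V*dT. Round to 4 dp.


Q = 0.018 * 0.42 * 441 * 17.6 = 58.6777 BTU/hr

58.6777 BTU/hr


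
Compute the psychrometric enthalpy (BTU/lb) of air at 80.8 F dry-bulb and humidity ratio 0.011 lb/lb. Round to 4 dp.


h = 0.24*80.8 + 0.011*(1061+0.444*80.8) = 31.4576 BTU/lb

31.4576 BTU/lb


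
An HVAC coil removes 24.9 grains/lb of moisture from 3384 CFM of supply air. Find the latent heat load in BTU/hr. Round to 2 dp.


Q = 0.68 * 3384 * 24.9 = 57297.89 BTU/hr

57297.89 BTU/hr


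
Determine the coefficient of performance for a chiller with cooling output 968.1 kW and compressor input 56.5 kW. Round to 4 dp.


COP = 968.1 / 56.5 = 17.1345

17.1345
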